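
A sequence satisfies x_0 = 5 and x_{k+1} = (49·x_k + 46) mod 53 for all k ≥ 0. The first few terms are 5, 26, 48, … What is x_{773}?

x_0 = 5,  x_1 = 26,  x_2 = 48,  x_3 = 13,  x_4 = 47,  x_5 = 17,  x_6 = 31,  x_7 = 28,  x_8 = 40,  x_9 = 45,  x_{10} = 25,  x_{11} = 52,  x_{12} = 50,  x_{13} = 5.
Since x_{13} = x_0 = 5, the sequence is periodic with period 13.
So x_{773} = x_{0 + ((773-0) mod 13)} = x_6 = 31.

31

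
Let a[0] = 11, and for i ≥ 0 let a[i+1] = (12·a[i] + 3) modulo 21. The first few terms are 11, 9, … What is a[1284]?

Computing terms: a[0] = 11,  a[1] = 9,  a[2] = 6,  a[3] = 12,  a[4] = 0,  a[5] = 3,  a[6] = 18,  a[7] = 9.
Since a[7] = a[1] = 9, the sequence is eventually periodic: after a pre-period of length 1 it cycles with period 6.
For i ≥ 1, a[i] depends only on (i - 1) mod 6. (1284 - 1) mod 6 = 5, so a[1284] = a[6] = 18.

18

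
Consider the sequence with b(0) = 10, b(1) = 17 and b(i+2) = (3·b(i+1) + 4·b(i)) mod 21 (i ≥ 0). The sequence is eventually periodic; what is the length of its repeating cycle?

6

b(0) = 10,  b(1) = 17,  b(2) = 7,  b(3) = 5,  b(4) = 1,  b(5) = 2,  b(6) = 10,  b(7) = 17.
The sequence repeats with period 6.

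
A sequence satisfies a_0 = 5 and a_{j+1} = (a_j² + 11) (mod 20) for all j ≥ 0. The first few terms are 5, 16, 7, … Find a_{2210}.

7

Computing terms: a_0 = 5; a_1 = 16; a_2 = 7; a_3 = 0; a_4 = 11; a_5 = 12; a_6 = 15; a_7 = 16.
Since a_7 = a_1 = 16, the sequence is eventually periodic: after a pre-period of length 1 it cycles with period 6.
For j ≥ 1, a_j depends only on (j - 1) mod 6. (2210 - 1) mod 6 = 1, so a_{2210} = a_2 = 7.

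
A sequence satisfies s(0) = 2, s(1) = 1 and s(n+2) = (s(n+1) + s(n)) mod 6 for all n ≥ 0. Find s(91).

1

Computing terms: s(0) = 2; s(1) = 1; s(2) = 3; s(3) = 4; s(4) = 1; s(5) = 5; s(6) = 0; s(7) = 5; s(8) = 5; s(9) = 4; s(10) = 3; s(11) = 1; s(12) = 4; s(13) = 5; s(14) = 3; s(15) = 2; s(16) = 5; s(17) = 1; s(18) = 0; s(19) = 1; s(20) = 1; s(21) = 2; s(22) = 3; s(23) = 5; s(24) = 2; s(25) = 1.
Since (s(24), s(25)) = (s(0), s(1)) = (2, 1) (two consecutive terms determine the rest), the sequence is periodic with period 24.
So s(91) = s(0 + ((91-0) mod 24)) = s(19) = 1.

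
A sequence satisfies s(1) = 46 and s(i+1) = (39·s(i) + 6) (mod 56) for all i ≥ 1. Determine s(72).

s(1) = 46; s(2) = 8; s(3) = 38; s(4) = 32; s(5) = 22; s(6) = 24; s(7) = 46.
The sequence repeats with period 6.
(72 - 1) mod 6 = 5, so s(72) = s(6) = 24.

24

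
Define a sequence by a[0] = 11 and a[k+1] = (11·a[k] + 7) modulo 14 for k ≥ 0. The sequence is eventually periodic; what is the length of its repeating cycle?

We have a[0] = 11, a[1] = 2, a[2] = 1, a[3] = 4, a[4] = 9, a[5] = 8, a[6] = 11.
Since a[6] = a[0] = 11, the sequence is periodic with period 6.

6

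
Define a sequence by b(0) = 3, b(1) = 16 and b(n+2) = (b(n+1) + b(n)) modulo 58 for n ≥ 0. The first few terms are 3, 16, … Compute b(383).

Computing terms: b(0) = 3,  b(1) = 16,  b(2) = 19,  b(3) = 35,  b(4) = 54,  b(5) = 31,  b(6) = 27,  b(7) = 0,  b(8) = 27,  b(9) = 27,  b(10) = 54,  b(11) = 23,  b(12) = 19,  b(13) = 42,  b(14) = 3,  b(15) = 45,  b(16) = 48,  b(17) = 35,  b(18) = 25,  b(19) = 2,  b(20) = 27,  b(21) = 29,  b(22) = 56,  b(23) = 27,  b(24) = 25,  b(25) = 52,  b(26) = 19,  b(27) = 13,  b(28) = 32,  b(29) = 45,  b(30) = 19,  b(31) = 6,  b(32) = 25,  b(33) = 31,  b(34) = 56,  b(35) = 29,  b(36) = 27,  b(37) = 56,  b(38) = 25,  b(39) = 23,  b(40) = 48,  b(41) = 13,  b(42) = 3,  b(43) = 16.
Since (b(42), b(43)) = (b(0), b(1)) = (3, 16) (two consecutive terms determine the rest), the sequence is periodic with period 42.
(383 - 0) mod 42 = 5, so b(383) = b(5) = 31.

31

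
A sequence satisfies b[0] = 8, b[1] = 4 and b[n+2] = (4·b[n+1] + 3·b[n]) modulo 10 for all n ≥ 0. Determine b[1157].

8

We have b[0] = 8,  b[1] = 4,  b[2] = 0,  b[3] = 2,  b[4] = 8,  b[5] = 8,  b[6] = 6,  b[7] = 8,  b[8] = 0,  b[9] = 4,  b[10] = 6,  b[11] = 6,  b[12] = 2,  b[13] = 6,  b[14] = 0,  b[15] = 8,  b[16] = 2,  b[17] = 2,  b[18] = 4,  b[19] = 2,  b[20] = 0,  b[21] = 6,  b[22] = 4,  b[23] = 4,  b[24] = 8,  b[25] = 4.
The sequence repeats with period 24.
So b[1157] = b[0 + ((1157-0) mod 24)] = b[5] = 8.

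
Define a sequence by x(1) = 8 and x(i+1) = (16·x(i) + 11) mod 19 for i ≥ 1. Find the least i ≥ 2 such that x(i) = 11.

7

x(1) = 8, x(2) = 6, x(3) = 12, x(4) = 13, x(5) = 10, x(6) = 0, x(7) = 11, x(8) = 16, x(9) = 1, x(10) = 8.
The sequence repeats with period 9.
The value 11 first appears (with i ≥ 2) at x(7).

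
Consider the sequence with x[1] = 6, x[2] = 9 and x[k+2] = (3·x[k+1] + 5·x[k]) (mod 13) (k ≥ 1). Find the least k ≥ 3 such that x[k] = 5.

3

Listing terms: x[1] = 6, x[2] = 9, x[3] = 5, x[4] = 8, x[5] = 10, x[6] = 5, x[7] = 0, x[8] = 12, x[9] = 10, x[10] = 12, x[11] = 8, x[12] = 6, x[13] = 6, x[14] = 9.
Since (x[13], x[14]) = (x[1], x[2]) = (6, 9) (two consecutive terms determine the rest), the sequence is periodic with period 12.
The value 5 first appears (with k ≥ 3) at x[3].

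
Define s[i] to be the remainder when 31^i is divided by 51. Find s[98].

43

We have s[1] = 31, s[2] = 43, s[3] = 7, s[4] = 13, s[5] = 46, s[6] = 49, s[7] = 40, s[8] = 16, s[9] = 37, s[10] = 25, s[11] = 10, s[12] = 4, s[13] = 22, s[14] = 19, s[15] = 28, s[16] = 1, s[17] = 31.
The sequence repeats with period 16.
So s[98] = s[1 + ((98-1) mod 16)] = s[2] = 43.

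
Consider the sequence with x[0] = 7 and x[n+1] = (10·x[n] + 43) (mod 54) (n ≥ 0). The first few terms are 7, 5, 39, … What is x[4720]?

17

Listing terms: x[0] = 7,  x[1] = 5,  x[2] = 39,  x[3] = 1,  x[4] = 53,  x[5] = 33,  x[6] = 49,  x[7] = 47,  x[8] = 27,  x[9] = 43,  x[10] = 41,  x[11] = 21,  x[12] = 37,  x[13] = 35,  x[14] = 15,  x[15] = 31,  x[16] = 29,  x[17] = 9,  x[18] = 25,  x[19] = 23,  x[20] = 3,  x[21] = 19,  x[22] = 17,  x[23] = 51,  x[24] = 13,  x[25] = 11,  x[26] = 45,  x[27] = 7.
Since x[27] = x[0] = 7, the sequence is periodic with period 27.
(4720 - 0) mod 27 = 22, so x[4720] = x[22] = 17.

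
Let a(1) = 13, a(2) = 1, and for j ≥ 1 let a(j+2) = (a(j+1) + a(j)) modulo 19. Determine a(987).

a(1) = 13, a(2) = 1, a(3) = 14, a(4) = 15, a(5) = 10, a(6) = 6, a(7) = 16, a(8) = 3, a(9) = 0, a(10) = 3, a(11) = 3, a(12) = 6, a(13) = 9, a(14) = 15, a(15) = 5, a(16) = 1, a(17) = 6, a(18) = 7, a(19) = 13, a(20) = 1.
Since (a(19), a(20)) = (a(1), a(2)) = (13, 1) (two consecutive terms determine the rest), the sequence is periodic with period 18.
So a(987) = a(1 + ((987-1) mod 18)) = a(15) = 5.

5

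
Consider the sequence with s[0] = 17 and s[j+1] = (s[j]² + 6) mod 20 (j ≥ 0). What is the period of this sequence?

We have s[0] = 17,  s[1] = 15,  s[2] = 11,  s[3] = 7,  s[4] = 15.
Since s[4] = s[1] = 15, the sequence is eventually periodic: after a pre-period of length 1 it cycles with period 3.

3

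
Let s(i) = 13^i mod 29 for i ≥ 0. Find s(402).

7

Listing terms: s(0) = 1,  s(1) = 13,  s(2) = 24,  s(3) = 22,  s(4) = 25,  s(5) = 6,  s(6) = 20,  s(7) = 28,  s(8) = 16,  s(9) = 5,  s(10) = 7,  s(11) = 4,  s(12) = 23,  s(13) = 9,  s(14) = 1.
Since s(14) = s(0) = 1, the sequence is periodic with period 14.
(402 - 0) mod 14 = 10, so s(402) = s(10) = 7.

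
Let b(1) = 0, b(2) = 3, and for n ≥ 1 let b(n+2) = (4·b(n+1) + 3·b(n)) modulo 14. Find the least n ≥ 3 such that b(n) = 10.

Listing terms: b(1) = 0,  b(2) = 3,  b(3) = 12,  b(4) = 1,  b(5) = 12,  b(6) = 9,  b(7) = 2,  b(8) = 7,  b(9) = 6,  b(10) = 3,  b(11) = 2,  b(12) = 3,  b(13) = 4,  b(14) = 11,  b(15) = 0,  b(16) = 5,  b(17) = 6,  b(18) = 11,  b(19) = 6,  b(20) = 1,  b(21) = 8,  b(22) = 7,  b(23) = 10,  b(24) = 5,  b(25) = 8,  b(26) = 5,  b(27) = 2,  b(28) = 9,  b(29) = 0,  b(30) = 13,  b(31) = 10,  b(32) = 9,  b(33) = 10,  b(34) = 11,  b(35) = 4,  b(36) = 7,  b(37) = 12,  b(38) = 13,  b(39) = 4,  b(40) = 13,  b(41) = 8,  b(42) = 1,  b(43) = 0,  b(44) = 3.
The sequence repeats with period 42.
The value 10 first appears (with n ≥ 3) at b(23).

23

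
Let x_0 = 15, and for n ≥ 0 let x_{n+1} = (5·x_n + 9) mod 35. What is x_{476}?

9

Listing terms: x_0 = 15; x_1 = 14; x_2 = 9; x_3 = 19; x_4 = 34; x_5 = 4; x_6 = 29; x_7 = 14.
Since x_7 = x_1 = 14, the sequence is eventually periodic: after a pre-period of length 1 it cycles with period 6.
For n ≥ 1, x_n depends only on (n - 1) mod 6. (476 - 1) mod 6 = 1, so x_{476} = x_2 = 9.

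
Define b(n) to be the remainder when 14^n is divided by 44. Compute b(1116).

36

We have b(1) = 14; b(2) = 20; b(3) = 16; b(4) = 4; b(5) = 12; b(6) = 36; b(7) = 20.
Since b(7) = b(2) = 20, the sequence is eventually periodic: after a pre-period of length 1 it cycles with period 5.
For n ≥ 2, b(n) depends only on (n - 2) mod 5. (1116 - 2) mod 5 = 4, so b(1116) = b(6) = 36.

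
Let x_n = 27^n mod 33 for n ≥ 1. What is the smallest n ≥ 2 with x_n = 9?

We have x_1 = 27,  x_2 = 3,  x_3 = 15,  x_4 = 9,  x_5 = 12,  x_6 = 27.
Since x_6 = x_1 = 27, the sequence is periodic with period 5.
The value 9 first appears (with n ≥ 2) at x_4.

4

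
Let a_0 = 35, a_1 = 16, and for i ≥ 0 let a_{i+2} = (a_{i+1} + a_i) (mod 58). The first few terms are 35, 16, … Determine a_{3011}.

45

Listing terms: a_0 = 35,  a_1 = 16,  a_2 = 51,  a_3 = 9,  a_4 = 2,  a_5 = 11,  a_6 = 13,  a_7 = 24,  a_8 = 37,  a_9 = 3,  a_{10} = 40,  a_{11} = 43,  a_{12} = 25,  a_{13} = 10,  a_{14} = 35,  a_{15} = 45,  a_{16} = 22,  a_{17} = 9,  a_{18} = 31,  a_{19} = 40,  a_{20} = 13,  a_{21} = 53,  a_{22} = 8,  a_{23} = 3,  a_{24} = 11,  a_{25} = 14,  a_{26} = 25,  a_{27} = 39,  a_{28} = 6,  a_{29} = 45,  a_{30} = 51,  a_{31} = 38,  a_{32} = 31,  a_{33} = 11,  a_{34} = 42,  a_{35} = 53,  a_{36} = 37,  a_{37} = 32,  a_{38} = 11,  a_{39} = 43,  a_{40} = 54,  a_{41} = 39,  a_{42} = 35,  a_{43} = 16.
Since (a_{42}, a_{43}) = (a_0, a_1) = (35, 16) (two consecutive terms determine the rest), the sequence is periodic with period 42.
So a_{3011} = a_{0 + ((3011-0) mod 42)} = a_{29} = 45.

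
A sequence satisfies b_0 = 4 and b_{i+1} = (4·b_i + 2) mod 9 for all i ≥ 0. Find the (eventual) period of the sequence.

9

b_0 = 4; b_1 = 0; b_2 = 2; b_3 = 1; b_4 = 6; b_5 = 8; b_6 = 7; b_7 = 3; b_8 = 5; b_9 = 4.
Since b_9 = b_0 = 4, the sequence is periodic with period 9.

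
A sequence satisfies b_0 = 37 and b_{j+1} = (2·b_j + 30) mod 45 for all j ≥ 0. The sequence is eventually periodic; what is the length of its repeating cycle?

b_0 = 37,  b_1 = 14,  b_2 = 13,  b_3 = 11,  b_4 = 7,  b_5 = 44,  b_6 = 28,  b_7 = 41,  b_8 = 22,  b_9 = 29,  b_{10} = 43,  b_{11} = 26,  b_{12} = 37.
The sequence repeats with period 12.

12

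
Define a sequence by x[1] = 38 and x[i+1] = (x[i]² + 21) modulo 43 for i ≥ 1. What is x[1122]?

32

Listing terms: x[1] = 38, x[2] = 3, x[3] = 30, x[4] = 18, x[5] = 1, x[6] = 22, x[7] = 32, x[8] = 13, x[9] = 18.
Since x[9] = x[4] = 18, the sequence is eventually periodic: after a pre-period of length 3 it cycles with period 5.
For i ≥ 4, x[i] depends only on (i - 4) mod 5. (1122 - 4) mod 5 = 3, so x[1122] = x[7] = 32.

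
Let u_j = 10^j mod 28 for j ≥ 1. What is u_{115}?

24

Listing terms: u_1 = 10, u_2 = 16, u_3 = 20, u_4 = 4, u_5 = 12, u_6 = 8, u_7 = 24, u_8 = 16.
Since u_8 = u_2 = 16, the sequence is eventually periodic: after a pre-period of length 1 it cycles with period 6.
For j ≥ 2, u_j depends only on (j - 2) mod 6. (115 - 2) mod 6 = 5, so u_{115} = u_7 = 24.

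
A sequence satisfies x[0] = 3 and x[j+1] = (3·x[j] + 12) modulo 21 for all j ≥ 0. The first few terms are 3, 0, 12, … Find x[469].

x[0] = 3,  x[1] = 0,  x[2] = 12,  x[3] = 6,  x[4] = 9,  x[5] = 18,  x[6] = 3.
The sequence repeats with period 6.
So x[469] = x[0 + ((469-0) mod 6)] = x[1] = 0.

0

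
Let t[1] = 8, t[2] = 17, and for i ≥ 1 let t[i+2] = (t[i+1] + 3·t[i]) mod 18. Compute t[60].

t[1] = 8, t[2] = 17, t[3] = 5, t[4] = 2, t[5] = 17, t[6] = 5.
Since (t[5], t[6]) = (t[2], t[3]) = (17, 5) (two consecutive terms determine the rest), the sequence is eventually periodic: after a pre-period of length 1 it cycles with period 3.
For i ≥ 2, t[i] depends only on (i - 2) mod 3. (60 - 2) mod 3 = 1, so t[60] = t[3] = 5.

5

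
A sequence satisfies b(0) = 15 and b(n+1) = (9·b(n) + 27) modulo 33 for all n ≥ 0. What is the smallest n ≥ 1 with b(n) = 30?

Listing terms: b(0) = 15; b(1) = 30; b(2) = 0; b(3) = 27; b(4) = 6; b(5) = 15.
The sequence repeats with period 5.
The value 30 first appears (with n ≥ 1) at b(1).

1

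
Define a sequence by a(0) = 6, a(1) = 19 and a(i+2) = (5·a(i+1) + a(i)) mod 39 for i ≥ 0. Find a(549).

Listing terms: a(0) = 6,  a(1) = 19,  a(2) = 23,  a(3) = 17,  a(4) = 30,  a(5) = 11,  a(6) = 7,  a(7) = 7,  a(8) = 3,  a(9) = 22,  a(10) = 35,  a(11) = 2,  a(12) = 6,  a(13) = 32,  a(14) = 10,  a(15) = 4,  a(16) = 30,  a(17) = 37,  a(18) = 20,  a(19) = 20,  a(20) = 3,  a(21) = 35,  a(22) = 22,  a(23) = 28,  a(24) = 6,  a(25) = 19.
The sequence repeats with period 24.
So a(549) = a(0 + ((549-0) mod 24)) = a(21) = 35.

35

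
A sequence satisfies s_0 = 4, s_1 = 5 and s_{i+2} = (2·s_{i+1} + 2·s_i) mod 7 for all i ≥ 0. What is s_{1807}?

4

Computing terms: s_0 = 4,  s_1 = 5,  s_2 = 4,  s_3 = 4,  s_4 = 2,  s_5 = 5,  s_6 = 0,  s_7 = 3,  s_8 = 6,  s_9 = 4,  s_{10} = 6,  s_{11} = 6,  s_{12} = 3,  s_{13} = 4,  s_{14} = 0,  s_{15} = 1,  s_{16} = 2,  s_{17} = 6,  s_{18} = 2,  s_{19} = 2,  s_{20} = 1,  s_{21} = 6,  s_{22} = 0,  s_{23} = 5,  s_{24} = 3,  s_{25} = 2,  s_{26} = 3,  s_{27} = 3,  s_{28} = 5,  s_{29} = 2,  s_{30} = 0,  s_{31} = 4,  s_{32} = 1,  s_{33} = 3,  s_{34} = 1,  s_{35} = 1,  s_{36} = 4,  s_{37} = 3,  s_{38} = 0,  s_{39} = 6,  s_{40} = 5,  s_{41} = 1,  s_{42} = 5,  s_{43} = 5,  s_{44} = 6,  s_{45} = 1,  s_{46} = 0,  s_{47} = 2,  s_{48} = 4,  s_{49} = 5.
The sequence repeats with period 48.
So s_{1807} = s_{0 + ((1807-0) mod 48)} = s_{31} = 4.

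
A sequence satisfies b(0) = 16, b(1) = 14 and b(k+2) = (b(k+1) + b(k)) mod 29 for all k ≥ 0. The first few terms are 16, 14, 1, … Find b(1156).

9

Listing terms: b(0) = 16; b(1) = 14; b(2) = 1; b(3) = 15; b(4) = 16; b(5) = 2; b(6) = 18; b(7) = 20; b(8) = 9; b(9) = 0; b(10) = 9; b(11) = 9; b(12) = 18; b(13) = 27; b(14) = 16; b(15) = 14.
The sequence repeats with period 14.
So b(1156) = b(0 + ((1156-0) mod 14)) = b(8) = 9.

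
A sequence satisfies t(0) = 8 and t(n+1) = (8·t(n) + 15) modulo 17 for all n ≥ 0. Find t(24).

t(0) = 8,  t(1) = 11,  t(2) = 1,  t(3) = 6,  t(4) = 12,  t(5) = 9,  t(6) = 2,  t(7) = 14,  t(8) = 8.
Since t(8) = t(0) = 8, the sequence is periodic with period 8.
(24 - 0) mod 8 = 0, so t(24) = t(0) = 8.

8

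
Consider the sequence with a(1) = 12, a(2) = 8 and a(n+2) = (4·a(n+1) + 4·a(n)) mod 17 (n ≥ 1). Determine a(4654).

Computing terms: a(1) = 12,  a(2) = 8,  a(3) = 12,  a(4) = 12,  a(5) = 11,  a(6) = 7,  a(7) = 4,  a(8) = 10,  a(9) = 5,  a(10) = 9,  a(11) = 5,  a(12) = 5,  a(13) = 6,  a(14) = 10,  a(15) = 13,  a(16) = 7,  a(17) = 12,  a(18) = 8.
Since (a(17), a(18)) = (a(1), a(2)) = (12, 8) (two consecutive terms determine the rest), the sequence is periodic with period 16.
(4654 - 1) mod 16 = 13, so a(4654) = a(14) = 10.

10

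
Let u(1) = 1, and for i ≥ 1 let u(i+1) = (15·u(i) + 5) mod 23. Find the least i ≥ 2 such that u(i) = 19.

6

u(1) = 1,  u(2) = 20,  u(3) = 6,  u(4) = 3,  u(5) = 4,  u(6) = 19,  u(7) = 14,  u(8) = 8,  u(9) = 10,  u(10) = 17,  u(11) = 7,  u(12) = 18,  u(13) = 22,  u(14) = 13,  u(15) = 16,  u(16) = 15,  u(17) = 0,  u(18) = 5,  u(19) = 11,  u(20) = 9,  u(21) = 2,  u(22) = 12,  u(23) = 1.
The sequence repeats with period 22.
The value 19 first appears (with i ≥ 2) at u(6).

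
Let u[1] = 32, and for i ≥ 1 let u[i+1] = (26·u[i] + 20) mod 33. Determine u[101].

32

Listing terms: u[1] = 32; u[2] = 27; u[3] = 29; u[4] = 15; u[5] = 14; u[6] = 21; u[7] = 5; u[8] = 18; u[9] = 26; u[10] = 3; u[11] = 32.
Since u[11] = u[1] = 32, the sequence is periodic with period 10.
So u[101] = u[1 + ((101-1) mod 10)] = u[1] = 32.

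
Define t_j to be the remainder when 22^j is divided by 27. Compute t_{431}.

Listing terms: t_0 = 1, t_1 = 22, t_2 = 25, t_3 = 10, t_4 = 4, t_5 = 7, t_6 = 19, t_7 = 13, t_8 = 16, t_9 = 1.
Since t_9 = t_0 = 1, the sequence is periodic with period 9.
(431 - 0) mod 9 = 8, so t_{431} = t_8 = 16.

16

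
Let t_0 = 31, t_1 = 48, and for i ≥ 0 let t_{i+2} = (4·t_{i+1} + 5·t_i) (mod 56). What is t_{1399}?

Listing terms: t_0 = 31; t_1 = 48; t_2 = 11; t_3 = 4; t_4 = 15; t_5 = 24; t_6 = 3; t_7 = 20; t_8 = 39; t_9 = 32; t_{10} = 43; t_{11} = 52; t_{12} = 31; t_{13} = 48.
Since (t_{12}, t_{13}) = (t_0, t_1) = (31, 48) (two consecutive terms determine the rest), the sequence is periodic with period 12.
(1399 - 0) mod 12 = 7, so t_{1399} = t_7 = 20.

20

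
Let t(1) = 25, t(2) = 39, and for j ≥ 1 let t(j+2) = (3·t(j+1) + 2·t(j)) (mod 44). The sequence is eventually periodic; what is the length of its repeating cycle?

Computing terms: t(1) = 25, t(2) = 39, t(3) = 35, t(4) = 7, t(5) = 3, t(6) = 23, t(7) = 31, t(8) = 7, t(9) = 39, t(10) = 43, t(11) = 31, t(12) = 3, t(13) = 27, t(14) = 43, t(15) = 7, t(16) = 19, t(17) = 27, t(18) = 31, t(19) = 15, t(20) = 19, t(21) = 43, t(22) = 35, t(23) = 15, t(24) = 27, t(25) = 23, t(26) = 35, t(27) = 19, t(28) = 39, t(29) = 23, t(30) = 15, t(31) = 3, t(32) = 39, t(33) = 35.
Since (t(32), t(33)) = (t(2), t(3)) = (39, 35) (two consecutive terms determine the rest), the sequence is eventually periodic: after a pre-period of length 1 it cycles with period 30.

30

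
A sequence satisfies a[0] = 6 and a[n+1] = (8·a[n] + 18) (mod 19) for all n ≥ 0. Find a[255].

a[0] = 6,  a[1] = 9,  a[2] = 14,  a[3] = 16,  a[4] = 13,  a[5] = 8,  a[6] = 6.
The sequence repeats with period 6.
So a[255] = a[0 + ((255-0) mod 6)] = a[3] = 16.

16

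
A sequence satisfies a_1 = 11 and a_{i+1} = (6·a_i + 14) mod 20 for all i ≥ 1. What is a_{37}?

10

a_1 = 11,  a_2 = 0,  a_3 = 14,  a_4 = 18,  a_5 = 2,  a_6 = 6,  a_7 = 10,  a_8 = 14.
Since a_8 = a_3 = 14, the sequence is eventually periodic: after a pre-period of length 2 it cycles with period 5.
For i ≥ 3, a_i depends only on (i - 3) mod 5. (37 - 3) mod 5 = 4, so a_{37} = a_7 = 10.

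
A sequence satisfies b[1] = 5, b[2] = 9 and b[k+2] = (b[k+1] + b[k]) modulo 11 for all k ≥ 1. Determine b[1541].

We have b[1] = 5, b[2] = 9, b[3] = 3, b[4] = 1, b[5] = 4, b[6] = 5, b[7] = 9.
Since (b[6], b[7]) = (b[1], b[2]) = (5, 9) (two consecutive terms determine the rest), the sequence is periodic with period 5.
(1541 - 1) mod 5 = 0, so b[1541] = b[1] = 5.

5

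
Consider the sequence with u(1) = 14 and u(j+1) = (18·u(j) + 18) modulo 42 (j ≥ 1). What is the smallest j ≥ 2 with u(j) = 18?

2

u(1) = 14; u(2) = 18; u(3) = 6; u(4) = 0; u(5) = 18.
Since u(5) = u(2) = 18, the sequence is eventually periodic: after a pre-period of length 1 it cycles with period 3.
The value 18 first appears (with j ≥ 2) at u(2).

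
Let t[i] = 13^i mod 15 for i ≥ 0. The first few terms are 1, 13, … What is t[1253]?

Computing terms: t[0] = 1, t[1] = 13, t[2] = 4, t[3] = 7, t[4] = 1.
Since t[4] = t[0] = 1, the sequence is periodic with period 4.
So t[1253] = t[0 + ((1253-0) mod 4)] = t[1] = 13.

13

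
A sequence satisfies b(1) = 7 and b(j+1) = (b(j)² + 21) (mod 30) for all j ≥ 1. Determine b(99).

Listing terms: b(1) = 7, b(2) = 10, b(3) = 1, b(4) = 22, b(5) = 25, b(6) = 16, b(7) = 7.
Since b(7) = b(1) = 7, the sequence is periodic with period 6.
So b(99) = b(1 + ((99-1) mod 6)) = b(3) = 1.

1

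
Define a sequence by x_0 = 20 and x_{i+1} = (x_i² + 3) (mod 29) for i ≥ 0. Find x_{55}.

23

Listing terms: x_0 = 20; x_1 = 26; x_2 = 12; x_3 = 2; x_4 = 7; x_5 = 23; x_6 = 10; x_7 = 16; x_8 = 27; x_9 = 7.
Since x_9 = x_4 = 7, the sequence is eventually periodic: after a pre-period of length 4 it cycles with period 5.
For i ≥ 4, x_i depends only on (i - 4) mod 5. (55 - 4) mod 5 = 1, so x_{55} = x_5 = 23.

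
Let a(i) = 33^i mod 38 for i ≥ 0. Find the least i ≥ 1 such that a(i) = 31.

15

Computing terms: a(0) = 1, a(1) = 33, a(2) = 25, a(3) = 27, a(4) = 17, a(5) = 29, a(6) = 7, a(7) = 3, a(8) = 23, a(9) = 37, a(10) = 5, a(11) = 13, a(12) = 11, a(13) = 21, a(14) = 9, a(15) = 31, a(16) = 35, a(17) = 15, a(18) = 1.
The sequence repeats with period 18.
The value 31 first appears (with i ≥ 1) at a(15).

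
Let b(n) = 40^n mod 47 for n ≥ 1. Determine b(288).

17

b(1) = 40, b(2) = 2, b(3) = 33, b(4) = 4, b(5) = 19, b(6) = 8, b(7) = 38, b(8) = 16, b(9) = 29, b(10) = 32, b(11) = 11, b(12) = 17, b(13) = 22, b(14) = 34, b(15) = 44, b(16) = 21, b(17) = 41, b(18) = 42, b(19) = 35, b(20) = 37, b(21) = 23, b(22) = 27, b(23) = 46, b(24) = 7, b(25) = 45, b(26) = 14, b(27) = 43, b(28) = 28, b(29) = 39, b(30) = 9, b(31) = 31, b(32) = 18, b(33) = 15, b(34) = 36, b(35) = 30, b(36) = 25, b(37) = 13, b(38) = 3, b(39) = 26, b(40) = 6, b(41) = 5, b(42) = 12, b(43) = 10, b(44) = 24, b(45) = 20, b(46) = 1, b(47) = 40.
The sequence repeats with period 46.
(288 - 1) mod 46 = 11, so b(288) = b(12) = 17.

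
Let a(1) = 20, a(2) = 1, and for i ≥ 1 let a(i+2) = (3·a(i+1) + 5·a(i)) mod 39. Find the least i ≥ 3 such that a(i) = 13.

a(1) = 20, a(2) = 1, a(3) = 25, a(4) = 2, a(5) = 14, a(6) = 13, a(7) = 31, a(8) = 2, a(9) = 5, a(10) = 25, a(11) = 22, a(12) = 35, a(13) = 20, a(14) = 1.
Since (a(13), a(14)) = (a(1), a(2)) = (20, 1) (two consecutive terms determine the rest), the sequence is periodic with period 12.
The value 13 first appears (with i ≥ 3) at a(6).

6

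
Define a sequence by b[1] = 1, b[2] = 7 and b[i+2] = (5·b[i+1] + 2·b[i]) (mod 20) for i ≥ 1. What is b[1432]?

11

Computing terms: b[1] = 1,  b[2] = 7,  b[3] = 17,  b[4] = 19,  b[5] = 9,  b[6] = 3,  b[7] = 13,  b[8] = 11,  b[9] = 1,  b[10] = 7.
The sequence repeats with period 8.
So b[1432] = b[1 + ((1432-1) mod 8)] = b[8] = 11.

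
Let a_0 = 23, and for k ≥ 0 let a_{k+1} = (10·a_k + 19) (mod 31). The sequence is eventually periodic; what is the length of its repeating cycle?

Listing terms: a_0 = 23,  a_1 = 1,  a_2 = 29,  a_3 = 30,  a_4 = 9,  a_5 = 16,  a_6 = 24,  a_7 = 11,  a_8 = 5,  a_9 = 7,  a_{10} = 27,  a_{11} = 10,  a_{12} = 26,  a_{13} = 0,  a_{14} = 19,  a_{15} = 23.
Since a_{15} = a_0 = 23, the sequence is periodic with period 15.

15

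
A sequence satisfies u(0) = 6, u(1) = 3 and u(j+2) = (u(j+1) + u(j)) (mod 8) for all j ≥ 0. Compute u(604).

5

u(0) = 6; u(1) = 3; u(2) = 1; u(3) = 4; u(4) = 5; u(5) = 1; u(6) = 6; u(7) = 7; u(8) = 5; u(9) = 4; u(10) = 1; u(11) = 5; u(12) = 6; u(13) = 3.
The sequence repeats with period 12.
(604 - 0) mod 12 = 4, so u(604) = u(4) = 5.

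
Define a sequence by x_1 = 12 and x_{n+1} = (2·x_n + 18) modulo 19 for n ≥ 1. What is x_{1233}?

Listing terms: x_1 = 12, x_2 = 4, x_3 = 7, x_4 = 13, x_5 = 6, x_6 = 11, x_7 = 2, x_8 = 3, x_9 = 5, x_{10} = 9, x_{11} = 17, x_{12} = 14, x_{13} = 8, x_{14} = 15, x_{15} = 10, x_{16} = 0, x_{17} = 18, x_{18} = 16, x_{19} = 12.
The sequence repeats with period 18.
(1233 - 1) mod 18 = 8, so x_{1233} = x_9 = 5.

5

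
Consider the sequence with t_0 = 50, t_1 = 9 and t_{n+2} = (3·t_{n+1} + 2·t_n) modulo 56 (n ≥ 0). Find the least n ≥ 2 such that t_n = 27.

24

We have t_0 = 50,  t_1 = 9,  t_2 = 15,  t_3 = 7,  t_4 = 51,  t_5 = 55,  t_6 = 43,  t_7 = 15,  t_8 = 19,  t_9 = 31,  t_{10} = 19,  t_{11} = 7,  t_{12} = 3,  t_{13} = 23,  t_{14} = 19,  t_{15} = 47,  t_{16} = 11,  t_{17} = 15,  t_{18} = 11,  t_{19} = 7,  t_{20} = 43,  t_{21} = 31,  t_{22} = 11,  t_{23} = 39,  t_{24} = 27,  t_{25} = 47,  t_{26} = 27,  t_{27} = 7,  t_{28} = 19,  t_{29} = 15,  t_{30} = 27,  t_{31} = 55,  t_{32} = 51,  t_{33} = 39,  t_{34} = 51,  t_{35} = 7,  t_{36} = 11,  t_{37} = 47,  t_{38} = 51,  t_{39} = 23,  t_{40} = 3,  t_{41} = 55,  t_{42} = 3,  t_{43} = 7,  t_{44} = 27,  t_{45} = 39,  t_{46} = 3,  t_{47} = 31,  t_{48} = 43,  t_{49} = 23,  t_{50} = 43,  t_{51} = 7,  t_{52} = 51.
Since (t_{51}, t_{52}) = (t_3, t_4) = (7, 51) (two consecutive terms determine the rest), the sequence is eventually periodic: after a pre-period of length 3 it cycles with period 48.
The value 27 first appears (with n ≥ 2) at t_{24}.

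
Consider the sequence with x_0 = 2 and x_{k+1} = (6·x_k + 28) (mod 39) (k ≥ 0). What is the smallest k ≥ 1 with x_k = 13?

11

x_0 = 2, x_1 = 1, x_2 = 34, x_3 = 37, x_4 = 16, x_5 = 7, x_6 = 31, x_7 = 19, x_8 = 25, x_9 = 22, x_{10} = 4, x_{11} = 13, x_{12} = 28, x_{13} = 1.
Since x_{13} = x_1 = 1, the sequence is eventually periodic: after a pre-period of length 1 it cycles with period 12.
The value 13 first appears (with k ≥ 1) at x_{11}.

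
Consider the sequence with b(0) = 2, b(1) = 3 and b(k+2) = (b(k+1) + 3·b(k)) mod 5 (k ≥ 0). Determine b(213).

4

We have b(0) = 2, b(1) = 3, b(2) = 4, b(3) = 3, b(4) = 0, b(5) = 4, b(6) = 4, b(7) = 1, b(8) = 3, b(9) = 1, b(10) = 0, b(11) = 3, b(12) = 3, b(13) = 2, b(14) = 1, b(15) = 2, b(16) = 0, b(17) = 1, b(18) = 1, b(19) = 4, b(20) = 2, b(21) = 4, b(22) = 0, b(23) = 2, b(24) = 2, b(25) = 3.
Since (b(24), b(25)) = (b(0), b(1)) = (2, 3) (two consecutive terms determine the rest), the sequence is periodic with period 24.
(213 - 0) mod 24 = 21, so b(213) = b(21) = 4.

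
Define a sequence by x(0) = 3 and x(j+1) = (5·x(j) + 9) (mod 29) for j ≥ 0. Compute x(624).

15

x(0) = 3,  x(1) = 24,  x(2) = 13,  x(3) = 16,  x(4) = 2,  x(5) = 19,  x(6) = 17,  x(7) = 7,  x(8) = 15,  x(9) = 26,  x(10) = 23,  x(11) = 8,  x(12) = 20,  x(13) = 22,  x(14) = 3.
Since x(14) = x(0) = 3, the sequence is periodic with period 14.
So x(624) = x(0 + ((624-0) mod 14)) = x(8) = 15.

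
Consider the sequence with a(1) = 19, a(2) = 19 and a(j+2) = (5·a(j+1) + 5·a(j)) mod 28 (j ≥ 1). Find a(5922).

20

We have a(1) = 19; a(2) = 19; a(3) = 22; a(4) = 9; a(5) = 15; a(6) = 8; a(7) = 3; a(8) = 27; a(9) = 10; a(10) = 17; a(11) = 23; a(12) = 4; a(13) = 23; a(14) = 23; a(15) = 6; a(16) = 5; a(17) = 27; a(18) = 20; a(19) = 11; a(20) = 15; a(21) = 18; a(22) = 25; a(23) = 19; a(24) = 24; a(25) = 19; a(26) = 19.
Since (a(25), a(26)) = (a(1), a(2)) = (19, 19) (two consecutive terms determine the rest), the sequence is periodic with period 24.
(5922 - 1) mod 24 = 17, so a(5922) = a(18) = 20.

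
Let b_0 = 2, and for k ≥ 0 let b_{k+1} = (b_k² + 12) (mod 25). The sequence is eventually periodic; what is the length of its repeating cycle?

8

We have b_0 = 2; b_1 = 16; b_2 = 18; b_3 = 11; b_4 = 8; b_5 = 1; b_6 = 13; b_7 = 6; b_8 = 23; b_9 = 16.
Since b_9 = b_1 = 16, the sequence is eventually periodic: after a pre-period of length 1 it cycles with period 8.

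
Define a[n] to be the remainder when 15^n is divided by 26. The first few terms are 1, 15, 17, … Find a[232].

Computing terms: a[0] = 1,  a[1] = 15,  a[2] = 17,  a[3] = 21,  a[4] = 3,  a[5] = 19,  a[6] = 25,  a[7] = 11,  a[8] = 9,  a[9] = 5,  a[10] = 23,  a[11] = 7,  a[12] = 1.
Since a[12] = a[0] = 1, the sequence is periodic with period 12.
So a[232] = a[0 + ((232-0) mod 12)] = a[4] = 3.

3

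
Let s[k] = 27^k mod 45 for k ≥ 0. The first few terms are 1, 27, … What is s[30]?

Listing terms: s[0] = 1, s[1] = 27, s[2] = 9, s[3] = 18, s[4] = 36, s[5] = 27.
Since s[5] = s[1] = 27, the sequence is eventually periodic: after a pre-period of length 1 it cycles with period 4.
For k ≥ 1, s[k] depends only on (k - 1) mod 4. (30 - 1) mod 4 = 1, so s[30] = s[2] = 9.

9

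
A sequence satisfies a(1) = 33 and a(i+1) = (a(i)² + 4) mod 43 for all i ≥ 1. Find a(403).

27

We have a(1) = 33, a(2) = 18, a(3) = 27, a(4) = 2, a(5) = 8, a(6) = 25, a(7) = 27.
Since a(7) = a(3) = 27, the sequence is eventually periodic: after a pre-period of length 2 it cycles with period 4.
For i ≥ 3, a(i) depends only on (i - 3) mod 4. (403 - 3) mod 4 = 0, so a(403) = a(3) = 27.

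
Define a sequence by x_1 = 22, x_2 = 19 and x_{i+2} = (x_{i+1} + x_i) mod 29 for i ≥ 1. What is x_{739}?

24

Computing terms: x_1 = 22; x_2 = 19; x_3 = 12; x_4 = 2; x_5 = 14; x_6 = 16; x_7 = 1; x_8 = 17; x_9 = 18; x_{10} = 6; x_{11} = 24; x_{12} = 1; x_{13} = 25; x_{14} = 26; x_{15} = 22; x_{16} = 19.
The sequence repeats with period 14.
So x_{739} = x_{1 + ((739-1) mod 14)} = x_{11} = 24.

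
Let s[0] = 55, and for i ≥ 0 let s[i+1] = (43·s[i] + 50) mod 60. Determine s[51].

Listing terms: s[0] = 55; s[1] = 15; s[2] = 35; s[3] = 55.
Since s[3] = s[0] = 55, the sequence is periodic with period 3.
(51 - 0) mod 3 = 0, so s[51] = s[0] = 55.

55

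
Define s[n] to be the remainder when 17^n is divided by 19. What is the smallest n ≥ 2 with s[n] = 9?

8

Listing terms: s[1] = 17, s[2] = 4, s[3] = 11, s[4] = 16, s[5] = 6, s[6] = 7, s[7] = 5, s[8] = 9, s[9] = 1, s[10] = 17.
Since s[10] = s[1] = 17, the sequence is periodic with period 9.
The value 9 first appears (with n ≥ 2) at s[8].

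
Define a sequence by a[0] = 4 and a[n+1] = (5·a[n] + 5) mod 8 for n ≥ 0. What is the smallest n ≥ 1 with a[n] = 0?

We have a[0] = 4; a[1] = 1; a[2] = 2; a[3] = 7; a[4] = 0; a[5] = 5; a[6] = 6; a[7] = 3; a[8] = 4.
Since a[8] = a[0] = 4, the sequence is periodic with period 8.
The value 0 first appears (with n ≥ 1) at a[4].

4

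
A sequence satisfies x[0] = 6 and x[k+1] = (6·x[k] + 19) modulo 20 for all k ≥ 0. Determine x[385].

We have x[0] = 6,  x[1] = 15,  x[2] = 9,  x[3] = 13,  x[4] = 17,  x[5] = 1,  x[6] = 5,  x[7] = 9.
Since x[7] = x[2] = 9, the sequence is eventually periodic: after a pre-period of length 2 it cycles with period 5.
For k ≥ 2, x[k] depends only on (k - 2) mod 5. (385 - 2) mod 5 = 3, so x[385] = x[5] = 1.

1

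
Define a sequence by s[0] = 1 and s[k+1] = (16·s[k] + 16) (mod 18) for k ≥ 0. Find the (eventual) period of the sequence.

Computing terms: s[0] = 1,  s[1] = 14,  s[2] = 6,  s[3] = 4,  s[4] = 8,  s[5] = 0,  s[6] = 16,  s[7] = 2,  s[8] = 12,  s[9] = 10,  s[10] = 14.
Since s[10] = s[1] = 14, the sequence is eventually periodic: after a pre-period of length 1 it cycles with period 9.

9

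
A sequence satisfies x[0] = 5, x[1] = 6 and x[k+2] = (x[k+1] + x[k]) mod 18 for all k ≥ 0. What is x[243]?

17

x[0] = 5; x[1] = 6; x[2] = 11; x[3] = 17; x[4] = 10; x[5] = 9; x[6] = 1; x[7] = 10; x[8] = 11; x[9] = 3; x[10] = 14; x[11] = 17; x[12] = 13; x[13] = 12; x[14] = 7; x[15] = 1; x[16] = 8; x[17] = 9; x[18] = 17; x[19] = 8; x[20] = 7; x[21] = 15; x[22] = 4; x[23] = 1; x[24] = 5; x[25] = 6.
The sequence repeats with period 24.
(243 - 0) mod 24 = 3, so x[243] = x[3] = 17.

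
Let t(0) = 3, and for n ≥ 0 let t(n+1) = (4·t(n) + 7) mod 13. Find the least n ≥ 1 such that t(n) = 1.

3

t(0) = 3; t(1) = 6; t(2) = 5; t(3) = 1; t(4) = 11; t(5) = 12; t(6) = 3.
The sequence repeats with period 6.
The value 1 first appears (with n ≥ 1) at t(3).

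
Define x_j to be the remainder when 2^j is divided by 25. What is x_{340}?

x_1 = 2, x_2 = 4, x_3 = 8, x_4 = 16, x_5 = 7, x_6 = 14, x_7 = 3, x_8 = 6, x_9 = 12, x_{10} = 24, x_{11} = 23, x_{12} = 21, x_{13} = 17, x_{14} = 9, x_{15} = 18, x_{16} = 11, x_{17} = 22, x_{18} = 19, x_{19} = 13, x_{20} = 1, x_{21} = 2.
The sequence repeats with period 20.
(340 - 1) mod 20 = 19, so x_{340} = x_{20} = 1.

1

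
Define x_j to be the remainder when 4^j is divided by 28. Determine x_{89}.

16

Computing terms: x_1 = 4, x_2 = 16, x_3 = 8, x_4 = 4.
Since x_4 = x_1 = 4, the sequence is periodic with period 3.
So x_{89} = x_{1 + ((89-1) mod 3)} = x_2 = 16.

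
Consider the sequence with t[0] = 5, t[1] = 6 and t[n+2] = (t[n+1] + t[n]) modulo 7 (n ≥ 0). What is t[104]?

t[0] = 5,  t[1] = 6,  t[2] = 4,  t[3] = 3,  t[4] = 0,  t[5] = 3,  t[6] = 3,  t[7] = 6,  t[8] = 2,  t[9] = 1,  t[10] = 3,  t[11] = 4,  t[12] = 0,  t[13] = 4,  t[14] = 4,  t[15] = 1,  t[16] = 5,  t[17] = 6.
Since (t[16], t[17]) = (t[0], t[1]) = (5, 6) (two consecutive terms determine the rest), the sequence is periodic with period 16.
(104 - 0) mod 16 = 8, so t[104] = t[8] = 2.

2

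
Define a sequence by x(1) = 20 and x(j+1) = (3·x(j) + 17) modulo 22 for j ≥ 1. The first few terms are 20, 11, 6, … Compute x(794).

13

x(1) = 20, x(2) = 11, x(3) = 6, x(4) = 13, x(5) = 12, x(6) = 9, x(7) = 0, x(8) = 17, x(9) = 2, x(10) = 1, x(11) = 20.
Since x(11) = x(1) = 20, the sequence is periodic with period 10.
(794 - 1) mod 10 = 3, so x(794) = x(4) = 13.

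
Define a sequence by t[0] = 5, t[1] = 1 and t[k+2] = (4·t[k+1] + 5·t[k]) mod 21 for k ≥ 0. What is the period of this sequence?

6

Computing terms: t[0] = 5,  t[1] = 1,  t[2] = 8,  t[3] = 16,  t[4] = 20,  t[5] = 13,  t[6] = 5,  t[7] = 1.
Since (t[6], t[7]) = (t[0], t[1]) = (5, 1) (two consecutive terms determine the rest), the sequence is periodic with period 6.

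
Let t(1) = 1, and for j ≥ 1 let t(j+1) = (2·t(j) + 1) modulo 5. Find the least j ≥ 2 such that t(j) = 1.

Listing terms: t(1) = 1,  t(2) = 3,  t(3) = 2,  t(4) = 0,  t(5) = 1.
The sequence repeats with period 4.
The value 1 next appears (with j ≥ 2) at t(5).

5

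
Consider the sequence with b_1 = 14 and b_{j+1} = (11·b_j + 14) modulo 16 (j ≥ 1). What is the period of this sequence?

Computing terms: b_1 = 14; b_2 = 8; b_3 = 6; b_4 = 0; b_5 = 14.
The sequence repeats with period 4.

4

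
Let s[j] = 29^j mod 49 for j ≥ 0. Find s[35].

1

s[0] = 1,  s[1] = 29,  s[2] = 8,  s[3] = 36,  s[4] = 15,  s[5] = 43,  s[6] = 22,  s[7] = 1.
Since s[7] = s[0] = 1, the sequence is periodic with period 7.
So s[35] = s[0 + ((35-0) mod 7)] = s[0] = 1.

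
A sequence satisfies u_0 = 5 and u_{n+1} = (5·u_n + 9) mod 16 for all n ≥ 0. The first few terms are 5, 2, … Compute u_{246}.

Computing terms: u_0 = 5,  u_1 = 2,  u_2 = 3,  u_3 = 8,  u_4 = 1,  u_5 = 14,  u_6 = 15,  u_7 = 4,  u_8 = 13,  u_9 = 10,  u_{10} = 11,  u_{11} = 0,  u_{12} = 9,  u_{13} = 6,  u_{14} = 7,  u_{15} = 12,  u_{16} = 5.
The sequence repeats with period 16.
So u_{246} = u_{0 + ((246-0) mod 16)} = u_6 = 15.

15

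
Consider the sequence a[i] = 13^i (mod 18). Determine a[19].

13

Computing terms: a[0] = 1,  a[1] = 13,  a[2] = 7,  a[3] = 1.
The sequence repeats with period 3.
So a[19] = a[0 + ((19-0) mod 3)] = a[1] = 13.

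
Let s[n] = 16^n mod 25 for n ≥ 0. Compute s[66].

16

Computing terms: s[0] = 1,  s[1] = 16,  s[2] = 6,  s[3] = 21,  s[4] = 11,  s[5] = 1.
Since s[5] = s[0] = 1, the sequence is periodic with period 5.
(66 - 0) mod 5 = 1, so s[66] = s[1] = 16.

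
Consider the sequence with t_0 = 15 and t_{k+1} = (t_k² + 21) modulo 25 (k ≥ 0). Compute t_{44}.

Computing terms: t_0 = 15,  t_1 = 21,  t_2 = 12,  t_3 = 15.
The sequence repeats with period 3.
(44 - 0) mod 3 = 2, so t_{44} = t_2 = 12.

12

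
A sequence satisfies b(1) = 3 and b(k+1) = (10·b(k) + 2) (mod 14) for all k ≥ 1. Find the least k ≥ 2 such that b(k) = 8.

5

We have b(1) = 3,  b(2) = 4,  b(3) = 0,  b(4) = 2,  b(5) = 8,  b(6) = 12,  b(7) = 10,  b(8) = 4.
Since b(8) = b(2) = 4, the sequence is eventually periodic: after a pre-period of length 1 it cycles with period 6.
The value 8 first appears (with k ≥ 2) at b(5).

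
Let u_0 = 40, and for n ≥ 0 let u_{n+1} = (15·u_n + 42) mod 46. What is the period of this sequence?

Listing terms: u_0 = 40; u_1 = 44; u_2 = 12; u_3 = 38; u_4 = 14; u_5 = 22; u_6 = 4; u_7 = 10; u_8 = 8; u_9 = 24; u_{10} = 34; u_{11} = 0; u_{12} = 42; u_{13} = 28; u_{14} = 2; u_{15} = 26; u_{16} = 18; u_{17} = 36; u_{18} = 30; u_{19} = 32; u_{20} = 16; u_{21} = 6; u_{22} = 40.
The sequence repeats with period 22.

22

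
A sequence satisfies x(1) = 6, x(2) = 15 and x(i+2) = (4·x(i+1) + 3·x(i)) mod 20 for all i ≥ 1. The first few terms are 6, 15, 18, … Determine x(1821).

14

Listing terms: x(1) = 6,  x(2) = 15,  x(3) = 18,  x(4) = 17,  x(5) = 2,  x(6) = 19,  x(7) = 2,  x(8) = 5,  x(9) = 6,  x(10) = 19,  x(11) = 14,  x(12) = 13,  x(13) = 14,  x(14) = 15,  x(15) = 2,  x(16) = 13,  x(17) = 18,  x(18) = 11,  x(19) = 18,  x(20) = 5,  x(21) = 14,  x(22) = 11,  x(23) = 6,  x(24) = 17,  x(25) = 6,  x(26) = 15.
Since (x(25), x(26)) = (x(1), x(2)) = (6, 15) (two consecutive terms determine the rest), the sequence is periodic with period 24.
(1821 - 1) mod 24 = 20, so x(1821) = x(21) = 14.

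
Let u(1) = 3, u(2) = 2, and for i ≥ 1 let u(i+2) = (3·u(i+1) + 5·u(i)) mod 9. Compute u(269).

0

We have u(1) = 3,  u(2) = 2,  u(3) = 3,  u(4) = 1,  u(5) = 0,  u(6) = 5,  u(7) = 6,  u(8) = 7,  u(9) = 6,  u(10) = 8,  u(11) = 0,  u(12) = 4,  u(13) = 3,  u(14) = 2.
The sequence repeats with period 12.
So u(269) = u(1 + ((269-1) mod 12)) = u(5) = 0.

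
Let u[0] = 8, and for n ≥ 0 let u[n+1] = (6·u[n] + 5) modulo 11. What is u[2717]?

5

We have u[0] = 8,  u[1] = 9,  u[2] = 4,  u[3] = 7,  u[4] = 3,  u[5] = 1,  u[6] = 0,  u[7] = 5,  u[8] = 2,  u[9] = 6,  u[10] = 8.
The sequence repeats with period 10.
So u[2717] = u[0 + ((2717-0) mod 10)] = u[7] = 5.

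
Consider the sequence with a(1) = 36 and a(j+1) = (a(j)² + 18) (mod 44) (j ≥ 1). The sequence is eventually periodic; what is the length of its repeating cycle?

Listing terms: a(1) = 36, a(2) = 38, a(3) = 10, a(4) = 30, a(5) = 38.
Since a(5) = a(2) = 38, the sequence is eventually periodic: after a pre-period of length 1 it cycles with period 3.

3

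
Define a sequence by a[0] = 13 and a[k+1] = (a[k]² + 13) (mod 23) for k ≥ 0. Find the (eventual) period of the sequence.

5

We have a[0] = 13; a[1] = 21; a[2] = 17; a[3] = 3; a[4] = 22; a[5] = 14; a[6] = 2; a[7] = 17.
Since a[7] = a[2] = 17, the sequence is eventually periodic: after a pre-period of length 2 it cycles with period 5.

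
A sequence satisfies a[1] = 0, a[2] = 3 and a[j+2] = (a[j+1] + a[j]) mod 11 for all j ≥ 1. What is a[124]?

We have a[1] = 0, a[2] = 3, a[3] = 3, a[4] = 6, a[5] = 9, a[6] = 4, a[7] = 2, a[8] = 6, a[9] = 8, a[10] = 3, a[11] = 0, a[12] = 3.
Since (a[11], a[12]) = (a[1], a[2]) = (0, 3) (two consecutive terms determine the rest), the sequence is periodic with period 10.
So a[124] = a[1 + ((124-1) mod 10)] = a[4] = 6.

6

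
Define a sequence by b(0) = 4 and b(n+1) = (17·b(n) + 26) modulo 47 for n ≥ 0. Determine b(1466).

42

b(0) = 4,  b(1) = 0,  b(2) = 26,  b(3) = 45,  b(4) = 39,  b(5) = 31,  b(6) = 36,  b(7) = 27,  b(8) = 15,  b(9) = 46,  b(10) = 9,  b(11) = 38,  b(12) = 14,  b(13) = 29,  b(14) = 2,  b(15) = 13,  b(16) = 12,  b(17) = 42,  b(18) = 35,  b(19) = 10,  b(20) = 8,  b(21) = 21,  b(22) = 7,  b(23) = 4.
Since b(23) = b(0) = 4, the sequence is periodic with period 23.
So b(1466) = b(0 + ((1466-0) mod 23)) = b(17) = 42.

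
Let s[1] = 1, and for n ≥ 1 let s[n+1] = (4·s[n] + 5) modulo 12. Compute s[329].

s[1] = 1,  s[2] = 9,  s[3] = 5,  s[4] = 1.
Since s[4] = s[1] = 1, the sequence is periodic with period 3.
(329 - 1) mod 3 = 1, so s[329] = s[2] = 9.

9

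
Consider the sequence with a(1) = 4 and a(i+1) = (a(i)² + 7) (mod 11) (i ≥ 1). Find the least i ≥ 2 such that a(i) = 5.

Listing terms: a(1) = 4,  a(2) = 1,  a(3) = 8,  a(4) = 5,  a(5) = 10,  a(6) = 8.
Since a(6) = a(3) = 8, the sequence is eventually periodic: after a pre-period of length 2 it cycles with period 3.
The value 5 first appears (with i ≥ 2) at a(4).

4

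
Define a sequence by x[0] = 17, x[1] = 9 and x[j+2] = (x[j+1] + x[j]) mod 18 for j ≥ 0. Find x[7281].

Listing terms: x[0] = 17,  x[1] = 9,  x[2] = 8,  x[3] = 17,  x[4] = 7,  x[5] = 6,  x[6] = 13,  x[7] = 1,  x[8] = 14,  x[9] = 15,  x[10] = 11,  x[11] = 8,  x[12] = 1,  x[13] = 9,  x[14] = 10,  x[15] = 1,  x[16] = 11,  x[17] = 12,  x[18] = 5,  x[19] = 17,  x[20] = 4,  x[21] = 3,  x[22] = 7,  x[23] = 10,  x[24] = 17,  x[25] = 9.
The sequence repeats with period 24.
(7281 - 0) mod 24 = 9, so x[7281] = x[9] = 15.

15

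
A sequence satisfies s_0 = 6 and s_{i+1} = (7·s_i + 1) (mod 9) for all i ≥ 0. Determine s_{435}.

Listing terms: s_0 = 6,  s_1 = 7,  s_2 = 5,  s_3 = 0,  s_4 = 1,  s_5 = 8,  s_6 = 3,  s_7 = 4,  s_8 = 2,  s_9 = 6.
Since s_9 = s_0 = 6, the sequence is periodic with period 9.
So s_{435} = s_{0 + ((435-0) mod 9)} = s_3 = 0.

0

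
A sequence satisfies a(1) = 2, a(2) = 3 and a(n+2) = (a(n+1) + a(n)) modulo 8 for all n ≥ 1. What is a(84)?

Computing terms: a(1) = 2, a(2) = 3, a(3) = 5, a(4) = 0, a(5) = 5, a(6) = 5, a(7) = 2, a(8) = 7, a(9) = 1, a(10) = 0, a(11) = 1, a(12) = 1, a(13) = 2, a(14) = 3.
Since (a(13), a(14)) = (a(1), a(2)) = (2, 3) (two consecutive terms determine the rest), the sequence is periodic with period 12.
So a(84) = a(1 + ((84-1) mod 12)) = a(12) = 1.

1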